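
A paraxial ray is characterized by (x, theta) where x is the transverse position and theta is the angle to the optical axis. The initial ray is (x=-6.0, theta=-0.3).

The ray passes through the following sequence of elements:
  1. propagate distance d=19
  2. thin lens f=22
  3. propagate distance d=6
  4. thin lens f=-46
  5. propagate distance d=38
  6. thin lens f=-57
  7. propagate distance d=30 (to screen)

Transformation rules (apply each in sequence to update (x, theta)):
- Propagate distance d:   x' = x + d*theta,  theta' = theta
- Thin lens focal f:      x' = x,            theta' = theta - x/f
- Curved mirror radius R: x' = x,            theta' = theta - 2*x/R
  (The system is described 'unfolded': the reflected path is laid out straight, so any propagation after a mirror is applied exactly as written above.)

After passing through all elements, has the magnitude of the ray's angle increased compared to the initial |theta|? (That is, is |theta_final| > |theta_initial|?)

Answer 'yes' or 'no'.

Initial: x=-6.0000 theta=-0.3000
After 1 (propagate distance d=19): x=-11.7000 theta=-0.3000
After 2 (thin lens f=22): x=-11.7000 theta=51/220 (≈0.2318)
After 3 (propagate distance d=6): x=-567/55 (≈-10.3091) theta=51/220 (≈0.2318)
After 4 (thin lens f=-46): x=-567/55 (≈-10.3091) theta=39/5060 (≈0.0077)
After 5 (propagate distance d=38): x=-25341/2530 (≈-10.0162) theta=39/5060 (≈0.0077)
After 6 (thin lens f=-57): x=-25341/2530 (≈-10.0162) theta=-16153/96140 (≈-0.1680)
After 7 (propagate distance d=30 (to screen)): x=-361887/24035 (≈-15.0567) theta=-16153/96140 (≈-0.1680)
|theta_initial|=0.3000 |theta_final|=16153/96140 (≈0.1680) -> not increased

Answer: no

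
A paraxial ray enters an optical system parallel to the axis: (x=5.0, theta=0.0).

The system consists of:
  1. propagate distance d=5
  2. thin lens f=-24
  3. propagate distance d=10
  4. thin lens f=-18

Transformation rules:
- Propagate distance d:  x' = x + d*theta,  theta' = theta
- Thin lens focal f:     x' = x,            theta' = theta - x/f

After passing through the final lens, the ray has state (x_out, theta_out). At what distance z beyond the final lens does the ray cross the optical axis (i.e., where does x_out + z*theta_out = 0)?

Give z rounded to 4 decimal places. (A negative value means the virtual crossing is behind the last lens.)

Initial: x=5.0000 theta=0.0000
After 1 (propagate distance d=5): x=5.0000 theta=0.0000
After 2 (thin lens f=-24): x=5.0000 theta=5/24 (≈0.2083)
After 3 (propagate distance d=10): x=85/12 (≈7.0833) theta=5/24 (≈0.2083)
After 4 (thin lens f=-18): x=85/12 (≈7.0833) theta=65/108 (≈0.6019)
z_focus = -x_out/theta_out = -(85/12)/(65/108) = -153/13 ≈ -11.7692
Rounded to 4 decimal places: z = -11.7692

Answer: -11.7692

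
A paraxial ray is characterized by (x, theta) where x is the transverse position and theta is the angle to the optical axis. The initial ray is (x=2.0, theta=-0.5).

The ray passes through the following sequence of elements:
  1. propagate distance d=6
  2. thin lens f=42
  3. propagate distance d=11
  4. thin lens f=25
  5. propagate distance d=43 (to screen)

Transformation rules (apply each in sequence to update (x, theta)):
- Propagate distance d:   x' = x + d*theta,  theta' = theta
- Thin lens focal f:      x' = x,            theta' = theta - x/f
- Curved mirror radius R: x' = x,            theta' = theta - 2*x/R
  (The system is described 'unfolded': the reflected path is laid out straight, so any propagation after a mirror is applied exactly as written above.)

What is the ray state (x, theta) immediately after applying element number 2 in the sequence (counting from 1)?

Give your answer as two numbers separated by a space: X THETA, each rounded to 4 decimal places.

Answer: -1.0000 -0.4762

Derivation:
Initial: x=2.0000 theta=-0.5000
After 1 (propagate distance d=6): x=-1.0000 theta=-0.5000
After 2 (thin lens f=42): x=-1.0000 theta=-10/21 (≈-0.4762)
Rounded to 4 decimal places: x = -1.0000, theta = -0.4762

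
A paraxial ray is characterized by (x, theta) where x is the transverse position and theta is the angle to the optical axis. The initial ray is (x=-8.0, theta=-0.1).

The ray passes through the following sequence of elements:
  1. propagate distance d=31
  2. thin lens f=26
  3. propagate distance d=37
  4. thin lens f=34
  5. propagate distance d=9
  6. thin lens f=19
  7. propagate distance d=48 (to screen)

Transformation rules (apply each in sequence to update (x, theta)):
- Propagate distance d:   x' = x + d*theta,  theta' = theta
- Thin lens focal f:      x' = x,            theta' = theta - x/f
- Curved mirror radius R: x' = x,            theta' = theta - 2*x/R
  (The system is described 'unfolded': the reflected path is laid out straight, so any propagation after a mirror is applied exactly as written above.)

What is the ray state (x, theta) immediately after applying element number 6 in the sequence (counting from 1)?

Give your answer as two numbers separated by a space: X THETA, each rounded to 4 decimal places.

Answer: 3.6748 0.1042

Derivation:
Initial: x=-8.0000 theta=-0.1000
After 1 (propagate distance d=31): x=-11.1000 theta=-0.1000
After 2 (thin lens f=26): x=-11.1000 theta=17/52 (≈0.3269)
After 3 (propagate distance d=37): x=259/260 (≈0.9962) theta=17/52 (≈0.3269)
After 4 (thin lens f=34): x=259/260 (≈0.9962) theta=2631/8840 (≈0.2976)
After 5 (propagate distance d=9): x=6497/1768 (≈3.6748) theta=2631/8840 (≈0.2976)
After 6 (thin lens f=19): x=6497/1768 (≈3.6748) theta=2188/20995 (≈0.1042)
Rounded to 4 decimal places: x = 3.6748, theta = 0.1042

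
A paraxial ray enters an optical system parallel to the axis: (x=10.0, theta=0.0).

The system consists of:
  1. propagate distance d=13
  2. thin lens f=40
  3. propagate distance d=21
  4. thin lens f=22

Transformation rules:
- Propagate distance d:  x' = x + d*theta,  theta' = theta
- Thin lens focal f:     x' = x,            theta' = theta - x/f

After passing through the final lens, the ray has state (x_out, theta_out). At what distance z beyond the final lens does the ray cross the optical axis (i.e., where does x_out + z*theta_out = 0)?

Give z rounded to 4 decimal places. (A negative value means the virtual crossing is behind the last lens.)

Initial: x=10.0000 theta=0.0000
After 1 (propagate distance d=13): x=10.0000 theta=0.0000
After 2 (thin lens f=40): x=10.0000 theta=-0.2500
After 3 (propagate distance d=21): x=4.7500 theta=-0.2500
After 4 (thin lens f=22): x=4.7500 theta=-41/88 (≈-0.4659)
z_focus = -x_out/theta_out = -(4.7500)/(-41/88) = 418/41 ≈ 10.1951
Rounded to 4 decimal places: z = 10.1951

Answer: 10.1951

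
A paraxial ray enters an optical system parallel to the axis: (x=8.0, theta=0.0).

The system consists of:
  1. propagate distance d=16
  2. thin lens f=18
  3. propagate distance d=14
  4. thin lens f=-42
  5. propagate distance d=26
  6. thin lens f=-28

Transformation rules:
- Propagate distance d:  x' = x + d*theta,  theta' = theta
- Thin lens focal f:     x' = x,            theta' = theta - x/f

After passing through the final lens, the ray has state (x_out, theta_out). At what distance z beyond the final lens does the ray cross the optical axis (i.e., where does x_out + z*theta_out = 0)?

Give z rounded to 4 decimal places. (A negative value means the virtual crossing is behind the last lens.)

Initial: x=8.0000 theta=0.0000
After 1 (propagate distance d=16): x=8.0000 theta=0.0000
After 2 (thin lens f=18): x=8.0000 theta=-4/9 (≈-0.4444)
After 3 (propagate distance d=14): x=16/9 (≈1.7778) theta=-4/9 (≈-0.4444)
After 4 (thin lens f=-42): x=16/9 (≈1.7778) theta=-76/189 (≈-0.4021)
After 5 (propagate distance d=26): x=-1640/189 (≈-8.6772) theta=-76/189 (≈-0.4021)
After 6 (thin lens f=-28): x=-1640/189 (≈-8.6772) theta=-314/441 (≈-0.7120)
z_focus = -x_out/theta_out = -(-1640/189)/(-314/441) = -5740/471 ≈ -12.1868
Rounded to 4 decimal places: z = -12.1868

Answer: -12.1868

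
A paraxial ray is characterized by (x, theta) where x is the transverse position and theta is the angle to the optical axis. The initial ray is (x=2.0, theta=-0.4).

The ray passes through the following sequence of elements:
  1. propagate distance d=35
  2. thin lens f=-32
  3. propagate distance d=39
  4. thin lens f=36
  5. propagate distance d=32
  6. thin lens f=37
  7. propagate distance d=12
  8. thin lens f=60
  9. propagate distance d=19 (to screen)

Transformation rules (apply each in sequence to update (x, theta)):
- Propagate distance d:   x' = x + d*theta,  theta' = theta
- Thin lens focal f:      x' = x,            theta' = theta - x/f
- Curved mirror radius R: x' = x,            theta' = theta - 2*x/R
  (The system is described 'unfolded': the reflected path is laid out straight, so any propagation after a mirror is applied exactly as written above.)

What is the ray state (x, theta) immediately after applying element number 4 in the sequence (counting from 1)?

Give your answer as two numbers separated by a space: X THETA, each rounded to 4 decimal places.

Answer: -42.2250 0.3979

Derivation:
Initial: x=2.0000 theta=-0.4000
After 1 (propagate distance d=35): x=-12.0000 theta=-0.4000
After 2 (thin lens f=-32): x=-12.0000 theta=-0.7750
After 3 (propagate distance d=39): x=-42.2250 theta=-0.7750
After 4 (thin lens f=36): x=-42.2250 theta=191/480 (≈0.3979)
Rounded to 4 decimal places: x = -42.2250, theta = 0.3979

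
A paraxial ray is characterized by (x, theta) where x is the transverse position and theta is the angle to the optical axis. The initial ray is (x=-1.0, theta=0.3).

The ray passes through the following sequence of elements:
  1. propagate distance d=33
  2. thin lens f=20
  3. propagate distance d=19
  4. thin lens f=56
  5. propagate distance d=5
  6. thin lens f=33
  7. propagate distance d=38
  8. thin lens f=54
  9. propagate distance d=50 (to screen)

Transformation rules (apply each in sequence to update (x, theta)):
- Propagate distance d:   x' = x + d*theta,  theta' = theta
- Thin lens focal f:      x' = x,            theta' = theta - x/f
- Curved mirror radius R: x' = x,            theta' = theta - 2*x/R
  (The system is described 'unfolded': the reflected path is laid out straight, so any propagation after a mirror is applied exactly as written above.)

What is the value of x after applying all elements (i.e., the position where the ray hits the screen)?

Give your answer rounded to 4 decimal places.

Answer: -20.8891

Derivation:
Initial: x=-1.0000 theta=0.3000
After 1 (propagate distance d=33): x=8.9000 theta=0.3000
After 2 (thin lens f=20): x=8.9000 theta=-0.1450
After 3 (propagate distance d=19): x=6.1450 theta=-0.1450
After 4 (thin lens f=56): x=6.1450 theta=-2853/11200 (≈-0.2547)
After 5 (propagate distance d=5): x=54559/11200 (≈4.8713) theta=-2853/11200 (≈-0.2547)
After 6 (thin lens f=33): x=54559/11200 (≈4.8713) theta=-5311/13200 (≈-0.4023)
After 7 (propagate distance d=38): x=-3850457/369600 (≈-10.4179) theta=-5311/13200 (≈-0.4023)
After 8 (thin lens f=54): x=-3850457/369600 (≈-10.4179) theta=-167191/798336 (≈-0.2094)
After 9 (propagate distance d=50 (to screen)): x=-104228357/4989600 (≈-20.8891) theta=-167191/798336 (≈-0.2094)
Rounded to 4 decimal places: x = -20.8891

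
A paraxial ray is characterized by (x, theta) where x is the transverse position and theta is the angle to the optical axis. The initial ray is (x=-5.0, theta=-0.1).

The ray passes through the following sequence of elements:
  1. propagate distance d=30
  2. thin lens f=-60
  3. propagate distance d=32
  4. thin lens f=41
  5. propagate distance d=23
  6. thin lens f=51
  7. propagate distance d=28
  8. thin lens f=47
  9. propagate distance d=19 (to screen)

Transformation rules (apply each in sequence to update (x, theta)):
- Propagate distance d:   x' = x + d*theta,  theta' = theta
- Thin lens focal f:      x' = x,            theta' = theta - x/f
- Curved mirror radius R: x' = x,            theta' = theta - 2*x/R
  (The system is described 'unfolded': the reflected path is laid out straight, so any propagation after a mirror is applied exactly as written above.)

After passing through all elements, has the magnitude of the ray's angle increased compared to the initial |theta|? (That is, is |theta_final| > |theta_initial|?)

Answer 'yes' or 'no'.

Answer: yes

Derivation:
Initial: x=-5.0000 theta=-0.1000
After 1 (propagate distance d=30): x=-8.0000 theta=-0.1000
After 2 (thin lens f=-60): x=-8.0000 theta=-7/30 (≈-0.2333)
After 3 (propagate distance d=32): x=-232/15 (≈-15.4667) theta=-7/30 (≈-0.2333)
After 4 (thin lens f=41): x=-232/15 (≈-15.4667) theta=59/410 (≈0.1439)
After 5 (propagate distance d=23): x=-14953/1230 (≈-12.1569) theta=59/410 (≈0.1439)
After 6 (thin lens f=51): x=-14953/1230 (≈-12.1569) theta=2398/6273 (≈0.3823)
After 7 (propagate distance d=28): x=-91163/62730 (≈-1.4533) theta=2398/6273 (≈0.3823)
After 8 (thin lens f=47): x=-91163/62730 (≈-1.4533) theta=1218223/2948310 (≈0.4132)
After 9 (propagate distance d=19 (to screen)): x=3143596/491385 (≈6.3974) theta=1218223/2948310 (≈0.4132)
|theta_initial|=0.1000 |theta_final|=1218223/2948310 (≈0.4132) -> increased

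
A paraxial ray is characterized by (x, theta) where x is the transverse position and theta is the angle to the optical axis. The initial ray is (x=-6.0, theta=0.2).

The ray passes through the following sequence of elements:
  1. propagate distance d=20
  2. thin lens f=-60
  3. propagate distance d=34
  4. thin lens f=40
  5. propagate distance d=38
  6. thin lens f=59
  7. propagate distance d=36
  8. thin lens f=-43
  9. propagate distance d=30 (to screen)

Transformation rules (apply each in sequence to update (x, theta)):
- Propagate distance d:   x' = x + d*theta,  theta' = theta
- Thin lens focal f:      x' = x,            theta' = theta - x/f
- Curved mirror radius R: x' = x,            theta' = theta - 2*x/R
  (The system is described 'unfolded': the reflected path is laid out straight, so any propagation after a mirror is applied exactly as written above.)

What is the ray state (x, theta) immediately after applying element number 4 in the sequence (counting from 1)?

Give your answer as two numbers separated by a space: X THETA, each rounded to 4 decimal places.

Initial: x=-6.0000 theta=0.2000
After 1 (propagate distance d=20): x=-2.0000 theta=0.2000
After 2 (thin lens f=-60): x=-2.0000 theta=1/6 (≈0.1667)
After 3 (propagate distance d=34): x=11/3 (≈3.6667) theta=1/6 (≈0.1667)
After 4 (thin lens f=40): x=11/3 (≈3.6667) theta=0.0750
Rounded to 4 decimal places: x = 3.6667, theta = 0.0750

Answer: 3.6667 0.0750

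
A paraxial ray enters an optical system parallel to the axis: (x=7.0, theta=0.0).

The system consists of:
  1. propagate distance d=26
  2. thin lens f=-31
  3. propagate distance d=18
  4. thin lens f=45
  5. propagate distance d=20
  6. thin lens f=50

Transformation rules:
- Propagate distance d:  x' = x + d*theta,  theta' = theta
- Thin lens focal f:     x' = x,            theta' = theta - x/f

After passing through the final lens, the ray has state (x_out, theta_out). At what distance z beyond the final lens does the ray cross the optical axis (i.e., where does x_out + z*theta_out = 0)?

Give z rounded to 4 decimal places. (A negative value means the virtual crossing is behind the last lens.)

Initial: x=7.0000 theta=0.0000
After 1 (propagate distance d=26): x=7.0000 theta=0.0000
After 2 (thin lens f=-31): x=7.0000 theta=7/31 (≈0.2258)
After 3 (propagate distance d=18): x=343/31 (≈11.0645) theta=7/31 (≈0.2258)
After 4 (thin lens f=45): x=343/31 (≈11.0645) theta=-28/1395 (≈-0.0201)
After 5 (propagate distance d=20): x=2975/279 (≈10.6631) theta=-28/1395 (≈-0.0201)
After 6 (thin lens f=50): x=2975/279 (≈10.6631) theta=-7/30 (≈-0.2333)
z_focus = -x_out/theta_out = -(2975/279)/(-7/30) = 4250/93 ≈ 45.6989
Rounded to 4 decimal places: z = 45.6989

Answer: 45.6989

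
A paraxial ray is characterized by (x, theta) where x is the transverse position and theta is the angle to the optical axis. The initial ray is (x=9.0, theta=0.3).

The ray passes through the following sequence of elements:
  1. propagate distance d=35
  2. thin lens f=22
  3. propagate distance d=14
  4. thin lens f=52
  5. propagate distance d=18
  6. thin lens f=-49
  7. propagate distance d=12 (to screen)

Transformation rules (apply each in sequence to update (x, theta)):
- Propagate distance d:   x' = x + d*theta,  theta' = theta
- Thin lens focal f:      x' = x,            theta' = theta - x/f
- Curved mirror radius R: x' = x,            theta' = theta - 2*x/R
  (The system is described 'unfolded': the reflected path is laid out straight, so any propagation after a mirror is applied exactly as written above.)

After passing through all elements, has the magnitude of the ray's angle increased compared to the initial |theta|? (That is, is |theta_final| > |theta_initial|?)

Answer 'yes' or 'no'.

Initial: x=9.0000 theta=0.3000
After 1 (propagate distance d=35): x=19.5000 theta=0.3000
After 2 (thin lens f=22): x=19.5000 theta=-129/220 (≈-0.5864)
After 3 (propagate distance d=14): x=621/55 (≈11.2909) theta=-129/220 (≈-0.5864)
After 4 (thin lens f=52): x=621/55 (≈11.2909) theta=-1149/1430 (≈-0.8035)
After 5 (propagate distance d=18): x=-2268/715 (≈-3.1720) theta=-1149/1430 (≈-0.8035)
After 6 (thin lens f=-49): x=-2268/715 (≈-3.1720) theta=-8691/10010 (≈-0.8682)
After 7 (propagate distance d=12 (to screen)): x=-68022/5005 (≈-13.5908) theta=-8691/10010 (≈-0.8682)
|theta_initial|=0.3000 |theta_final|=8691/10010 (≈0.8682) -> increased

Answer: yes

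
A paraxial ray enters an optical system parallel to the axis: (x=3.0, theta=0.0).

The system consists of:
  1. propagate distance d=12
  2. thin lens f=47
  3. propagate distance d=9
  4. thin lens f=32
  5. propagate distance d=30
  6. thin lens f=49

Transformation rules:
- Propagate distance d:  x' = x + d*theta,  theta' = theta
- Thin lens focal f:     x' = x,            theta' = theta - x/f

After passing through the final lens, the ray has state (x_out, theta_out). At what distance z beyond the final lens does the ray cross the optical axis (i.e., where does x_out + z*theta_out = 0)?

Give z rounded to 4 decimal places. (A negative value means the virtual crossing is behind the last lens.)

Initial: x=3.0000 theta=0.0000
After 1 (propagate distance d=12): x=3.0000 theta=0.0000
After 2 (thin lens f=47): x=3.0000 theta=-3/47 (≈-0.0638)
After 3 (propagate distance d=9): x=114/47 (≈2.4255) theta=-3/47 (≈-0.0638)
After 4 (thin lens f=32): x=114/47 (≈2.4255) theta=-105/752 (≈-0.1396)
After 5 (propagate distance d=30): x=-663/376 (≈-1.7633) theta=-105/752 (≈-0.1396)
After 6 (thin lens f=49): x=-663/376 (≈-1.7633) theta=-3819/36848 (≈-0.1036)
z_focus = -x_out/theta_out = -(-663/376)/(-3819/36848) = -21658/1273 ≈ -17.0134
Rounded to 4 decimal places: z = -17.0134

Answer: -17.0134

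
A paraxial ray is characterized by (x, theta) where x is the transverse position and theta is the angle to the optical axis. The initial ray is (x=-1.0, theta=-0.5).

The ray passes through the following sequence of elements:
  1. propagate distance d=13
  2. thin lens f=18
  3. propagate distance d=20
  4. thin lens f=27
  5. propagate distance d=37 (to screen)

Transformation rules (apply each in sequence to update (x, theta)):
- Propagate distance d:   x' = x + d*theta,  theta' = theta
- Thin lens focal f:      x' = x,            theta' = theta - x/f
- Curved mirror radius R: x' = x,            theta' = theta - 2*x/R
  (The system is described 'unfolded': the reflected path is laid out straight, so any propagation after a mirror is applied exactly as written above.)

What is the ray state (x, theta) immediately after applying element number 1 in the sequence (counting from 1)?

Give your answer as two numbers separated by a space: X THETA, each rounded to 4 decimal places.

Initial: x=-1.0000 theta=-0.5000
After 1 (propagate distance d=13): x=-7.5000 theta=-0.5000
Rounded to 4 decimal places: x = -7.5000, theta = -0.5000

Answer: -7.5000 -0.5000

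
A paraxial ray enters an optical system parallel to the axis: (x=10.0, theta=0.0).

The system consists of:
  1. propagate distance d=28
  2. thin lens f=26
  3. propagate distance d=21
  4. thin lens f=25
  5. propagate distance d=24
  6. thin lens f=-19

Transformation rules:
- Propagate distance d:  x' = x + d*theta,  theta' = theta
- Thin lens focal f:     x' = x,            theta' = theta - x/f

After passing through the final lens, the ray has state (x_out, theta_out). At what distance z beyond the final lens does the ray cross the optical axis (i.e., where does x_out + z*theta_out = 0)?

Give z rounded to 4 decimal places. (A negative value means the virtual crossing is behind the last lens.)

Initial: x=10.0000 theta=0.0000
After 1 (propagate distance d=28): x=10.0000 theta=0.0000
After 2 (thin lens f=26): x=10.0000 theta=-5/13 (≈-0.3846)
After 3 (propagate distance d=21): x=25/13 (≈1.9231) theta=-5/13 (≈-0.3846)
After 4 (thin lens f=25): x=25/13 (≈1.9231) theta=-6/13 (≈-0.4615)
After 5 (propagate distance d=24): x=-119/13 (≈-9.1538) theta=-6/13 (≈-0.4615)
After 6 (thin lens f=-19): x=-119/13 (≈-9.1538) theta=-233/247 (≈-0.9433)
z_focus = -x_out/theta_out = -(-119/13)/(-233/247) = -2261/233 ≈ -9.7039
Rounded to 4 decimal places: z = -9.7039

Answer: -9.7039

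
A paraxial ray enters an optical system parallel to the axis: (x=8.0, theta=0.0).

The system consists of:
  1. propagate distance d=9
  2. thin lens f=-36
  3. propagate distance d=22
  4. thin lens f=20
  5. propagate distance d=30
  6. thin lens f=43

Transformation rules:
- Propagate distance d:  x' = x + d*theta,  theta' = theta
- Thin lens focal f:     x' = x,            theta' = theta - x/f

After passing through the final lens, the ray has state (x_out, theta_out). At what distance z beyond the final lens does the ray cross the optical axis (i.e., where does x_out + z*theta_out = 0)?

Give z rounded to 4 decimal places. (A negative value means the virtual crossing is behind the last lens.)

Initial: x=8.0000 theta=0.0000
After 1 (propagate distance d=9): x=8.0000 theta=0.0000
After 2 (thin lens f=-36): x=8.0000 theta=2/9 (≈0.2222)
After 3 (propagate distance d=22): x=116/9 (≈12.8889) theta=2/9 (≈0.2222)
After 4 (thin lens f=20): x=116/9 (≈12.8889) theta=-19/45 (≈-0.4222)
After 5 (propagate distance d=30): x=2/9 (≈0.2222) theta=-19/45 (≈-0.4222)
After 6 (thin lens f=43): x=2/9 (≈0.2222) theta=-827/1935 (≈-0.4274)
z_focus = -x_out/theta_out = -(2/9)/(-827/1935) = 430/827 ≈ 0.5200
Rounded to 4 decimal places: z = 0.5200

Answer: 0.5200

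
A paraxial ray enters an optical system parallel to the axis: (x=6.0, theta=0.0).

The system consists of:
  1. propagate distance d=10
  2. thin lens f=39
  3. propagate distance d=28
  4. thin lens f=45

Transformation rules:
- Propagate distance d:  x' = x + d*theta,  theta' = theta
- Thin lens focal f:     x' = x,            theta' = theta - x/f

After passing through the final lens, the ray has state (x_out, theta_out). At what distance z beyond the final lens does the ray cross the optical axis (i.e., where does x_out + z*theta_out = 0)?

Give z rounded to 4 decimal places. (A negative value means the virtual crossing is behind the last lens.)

Answer: 8.8393

Derivation:
Initial: x=6.0000 theta=0.0000
After 1 (propagate distance d=10): x=6.0000 theta=0.0000
After 2 (thin lens f=39): x=6.0000 theta=-2/13 (≈-0.1538)
After 3 (propagate distance d=28): x=22/13 (≈1.6923) theta=-2/13 (≈-0.1538)
After 4 (thin lens f=45): x=22/13 (≈1.6923) theta=-112/585 (≈-0.1915)
z_focus = -x_out/theta_out = -(22/13)/(-112/585) = 495/56 ≈ 8.8393
Rounded to 4 decimal places: z = 8.8393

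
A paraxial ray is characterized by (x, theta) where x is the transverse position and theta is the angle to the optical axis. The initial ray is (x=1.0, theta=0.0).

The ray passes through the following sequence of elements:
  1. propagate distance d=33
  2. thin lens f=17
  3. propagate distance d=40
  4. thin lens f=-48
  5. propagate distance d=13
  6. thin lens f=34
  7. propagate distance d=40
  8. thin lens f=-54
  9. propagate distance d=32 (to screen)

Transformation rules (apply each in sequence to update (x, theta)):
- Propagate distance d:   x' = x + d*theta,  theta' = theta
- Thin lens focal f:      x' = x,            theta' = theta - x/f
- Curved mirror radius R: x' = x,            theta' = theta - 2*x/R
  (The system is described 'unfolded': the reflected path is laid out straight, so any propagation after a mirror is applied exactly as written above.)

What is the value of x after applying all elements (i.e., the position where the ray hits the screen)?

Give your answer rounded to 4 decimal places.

Initial: x=1.0000 theta=0.0000
After 1 (propagate distance d=33): x=1.0000 theta=0.0000
After 2 (thin lens f=17): x=1.0000 theta=-1/17 (≈-0.0588)
After 3 (propagate distance d=40): x=-23/17 (≈-1.3529) theta=-1/17 (≈-0.0588)
After 4 (thin lens f=-48): x=-23/17 (≈-1.3529) theta=-71/816 (≈-0.0870)
After 5 (propagate distance d=13): x=-2027/816 (≈-2.4841) theta=-71/816 (≈-0.0870)
After 6 (thin lens f=34): x=-2027/816 (≈-2.4841) theta=-129/9248 (≈-0.0139)
After 7 (propagate distance d=40): x=-42199/13872 (≈-3.0420) theta=-129/9248 (≈-0.0139)
After 8 (thin lens f=-54): x=-42199/13872 (≈-3.0420) theta=-6581/93636 (≈-0.0703)
After 9 (propagate distance d=32 (to screen)): x=-116573/22032 (≈-5.2911) theta=-6581/93636 (≈-0.0703)
Rounded to 4 decimal places: x = -5.2911

Answer: -5.2911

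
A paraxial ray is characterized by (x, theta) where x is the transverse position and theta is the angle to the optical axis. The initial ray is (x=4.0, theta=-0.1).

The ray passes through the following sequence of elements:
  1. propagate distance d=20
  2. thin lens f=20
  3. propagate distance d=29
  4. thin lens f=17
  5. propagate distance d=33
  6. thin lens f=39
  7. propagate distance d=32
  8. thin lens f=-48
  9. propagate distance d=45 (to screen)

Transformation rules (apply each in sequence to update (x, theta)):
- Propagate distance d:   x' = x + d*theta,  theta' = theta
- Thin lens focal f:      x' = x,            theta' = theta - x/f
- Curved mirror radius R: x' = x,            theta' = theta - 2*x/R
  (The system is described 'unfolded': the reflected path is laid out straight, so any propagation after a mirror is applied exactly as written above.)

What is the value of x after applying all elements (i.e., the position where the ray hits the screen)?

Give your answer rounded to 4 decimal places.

Answer: 4.9549

Derivation:
Initial: x=4.0000 theta=-0.1000
After 1 (propagate distance d=20): x=2.0000 theta=-0.1000
After 2 (thin lens f=20): x=2.0000 theta=-0.2000
After 3 (propagate distance d=29): x=-3.8000 theta=-0.2000
After 4 (thin lens f=17): x=-3.8000 theta=2/85 (≈0.0235)
After 5 (propagate distance d=33): x=-257/85 (≈-3.0235) theta=2/85 (≈0.0235)
After 6 (thin lens f=39): x=-257/85 (≈-3.0235) theta=67/663 (≈0.1011)
After 7 (propagate distance d=32): x=41/195 (≈0.2103) theta=67/663 (≈0.1011)
After 8 (thin lens f=-48): x=41/195 (≈0.2103) theta=16777/159120 (≈0.1054)
After 9 (propagate distance d=45 (to screen)): x=262807/53040 (≈4.9549) theta=16777/159120 (≈0.1054)
Rounded to 4 decimal places: x = 4.9549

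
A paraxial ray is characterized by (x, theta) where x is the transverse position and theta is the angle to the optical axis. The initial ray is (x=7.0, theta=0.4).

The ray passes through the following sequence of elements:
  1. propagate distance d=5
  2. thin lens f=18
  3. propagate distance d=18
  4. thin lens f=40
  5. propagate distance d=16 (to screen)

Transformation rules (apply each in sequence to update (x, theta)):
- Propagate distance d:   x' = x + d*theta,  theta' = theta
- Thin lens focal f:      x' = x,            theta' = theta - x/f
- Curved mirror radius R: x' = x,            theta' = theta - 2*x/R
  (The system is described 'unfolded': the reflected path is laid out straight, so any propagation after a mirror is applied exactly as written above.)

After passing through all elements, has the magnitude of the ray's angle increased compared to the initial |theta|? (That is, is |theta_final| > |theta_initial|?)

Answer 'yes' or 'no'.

Initial: x=7.0000 theta=0.4000
After 1 (propagate distance d=5): x=9.0000 theta=0.4000
After 2 (thin lens f=18): x=9.0000 theta=-0.1000
After 3 (propagate distance d=18): x=7.2000 theta=-0.1000
After 4 (thin lens f=40): x=7.2000 theta=-0.2800
After 5 (propagate distance d=16 (to screen)): x=2.7200 theta=-0.2800
|theta_initial|=0.4000 |theta_final|=0.2800 -> not increased

Answer: no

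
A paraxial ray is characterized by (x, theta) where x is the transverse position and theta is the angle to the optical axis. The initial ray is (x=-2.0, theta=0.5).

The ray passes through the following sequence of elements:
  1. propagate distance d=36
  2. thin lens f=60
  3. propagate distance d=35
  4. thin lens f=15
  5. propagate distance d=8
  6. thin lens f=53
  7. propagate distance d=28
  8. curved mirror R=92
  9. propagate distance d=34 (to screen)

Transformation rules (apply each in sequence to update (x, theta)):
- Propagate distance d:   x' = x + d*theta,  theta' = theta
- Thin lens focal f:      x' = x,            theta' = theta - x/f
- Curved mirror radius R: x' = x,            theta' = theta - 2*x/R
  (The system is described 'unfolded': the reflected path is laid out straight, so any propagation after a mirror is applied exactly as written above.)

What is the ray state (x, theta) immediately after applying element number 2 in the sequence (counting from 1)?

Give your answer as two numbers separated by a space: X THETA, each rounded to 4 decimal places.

Initial: x=-2.0000 theta=0.5000
After 1 (propagate distance d=36): x=16.0000 theta=0.5000
After 2 (thin lens f=60): x=16.0000 theta=7/30 (≈0.2333)
Rounded to 4 decimal places: x = 16.0000, theta = 0.2333

Answer: 16.0000 0.2333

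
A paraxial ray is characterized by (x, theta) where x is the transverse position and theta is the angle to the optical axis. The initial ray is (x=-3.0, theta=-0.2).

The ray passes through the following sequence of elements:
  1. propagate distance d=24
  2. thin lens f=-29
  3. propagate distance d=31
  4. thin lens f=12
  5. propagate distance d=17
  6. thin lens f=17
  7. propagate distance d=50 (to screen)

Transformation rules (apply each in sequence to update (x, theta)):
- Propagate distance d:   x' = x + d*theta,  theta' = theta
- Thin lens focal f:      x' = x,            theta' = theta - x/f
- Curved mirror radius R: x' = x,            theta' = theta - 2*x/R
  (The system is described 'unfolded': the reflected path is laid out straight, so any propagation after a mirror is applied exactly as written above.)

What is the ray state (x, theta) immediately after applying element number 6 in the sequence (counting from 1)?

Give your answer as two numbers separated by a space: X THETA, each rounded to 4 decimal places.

Initial: x=-3.0000 theta=-0.2000
After 1 (propagate distance d=24): x=-7.8000 theta=-0.2000
After 2 (thin lens f=-29): x=-7.8000 theta=-68/145 (≈-0.4690)
After 3 (propagate distance d=31): x=-3239/145 (≈-22.3379) theta=-68/145 (≈-0.4690)
After 4 (thin lens f=12): x=-3239/145 (≈-22.3379) theta=2423/1740 (≈1.3925)
After 5 (propagate distance d=17): x=2323/1740 (≈1.3351) theta=2423/1740 (≈1.3925)
After 6 (thin lens f=17): x=2323/1740 (≈1.3351) theta=3239/2465 (≈1.3140)
Rounded to 4 decimal places: x = 1.3351, theta = 1.3140

Answer: 1.3351 1.3140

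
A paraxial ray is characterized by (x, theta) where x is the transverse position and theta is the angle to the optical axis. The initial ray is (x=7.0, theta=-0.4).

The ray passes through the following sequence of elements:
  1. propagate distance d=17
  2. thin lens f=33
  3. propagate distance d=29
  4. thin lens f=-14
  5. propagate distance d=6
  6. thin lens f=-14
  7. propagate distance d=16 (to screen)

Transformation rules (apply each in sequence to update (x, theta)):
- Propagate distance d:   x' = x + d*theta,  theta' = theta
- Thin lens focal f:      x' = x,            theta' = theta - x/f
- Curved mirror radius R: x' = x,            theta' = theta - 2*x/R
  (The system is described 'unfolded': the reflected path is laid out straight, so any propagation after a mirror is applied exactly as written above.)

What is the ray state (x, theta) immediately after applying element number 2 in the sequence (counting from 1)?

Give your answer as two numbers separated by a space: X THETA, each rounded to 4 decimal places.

Answer: 0.2000 -0.4061

Derivation:
Initial: x=7.0000 theta=-0.4000
After 1 (propagate distance d=17): x=0.2000 theta=-0.4000
After 2 (thin lens f=33): x=0.2000 theta=-67/165 (≈-0.4061)
Rounded to 4 decimal places: x = 0.2000, theta = -0.4061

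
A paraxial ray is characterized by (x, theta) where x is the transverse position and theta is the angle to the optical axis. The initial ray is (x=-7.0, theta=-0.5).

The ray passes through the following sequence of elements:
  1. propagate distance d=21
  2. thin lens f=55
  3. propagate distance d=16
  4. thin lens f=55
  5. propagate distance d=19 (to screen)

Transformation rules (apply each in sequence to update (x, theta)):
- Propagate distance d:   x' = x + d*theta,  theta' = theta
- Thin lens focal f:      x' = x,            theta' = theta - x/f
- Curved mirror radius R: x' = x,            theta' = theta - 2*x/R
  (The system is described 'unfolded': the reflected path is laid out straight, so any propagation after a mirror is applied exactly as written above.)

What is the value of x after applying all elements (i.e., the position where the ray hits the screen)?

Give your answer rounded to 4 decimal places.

Initial: x=-7.0000 theta=-0.5000
After 1 (propagate distance d=21): x=-17.5000 theta=-0.5000
After 2 (thin lens f=55): x=-17.5000 theta=-2/11 (≈-0.1818)
After 3 (propagate distance d=16): x=-449/22 (≈-20.4091) theta=-2/11 (≈-0.1818)
After 4 (thin lens f=55): x=-449/22 (≈-20.4091) theta=229/1210 (≈0.1893)
After 5 (propagate distance d=19 (to screen)): x=-10172/605 (≈-16.8132) theta=229/1210 (≈0.1893)
Rounded to 4 decimal places: x = -16.8132

Answer: -16.8132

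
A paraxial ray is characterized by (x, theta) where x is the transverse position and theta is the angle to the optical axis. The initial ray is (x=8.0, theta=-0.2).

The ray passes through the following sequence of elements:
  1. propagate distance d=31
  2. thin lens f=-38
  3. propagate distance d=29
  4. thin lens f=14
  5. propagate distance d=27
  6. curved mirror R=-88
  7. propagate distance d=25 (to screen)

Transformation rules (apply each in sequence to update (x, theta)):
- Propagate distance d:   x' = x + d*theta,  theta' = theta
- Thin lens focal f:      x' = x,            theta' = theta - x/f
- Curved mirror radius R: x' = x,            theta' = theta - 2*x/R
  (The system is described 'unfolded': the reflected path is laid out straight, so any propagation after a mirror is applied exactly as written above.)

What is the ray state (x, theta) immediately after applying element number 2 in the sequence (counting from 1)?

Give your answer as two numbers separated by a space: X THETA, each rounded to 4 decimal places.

Initial: x=8.0000 theta=-0.2000
After 1 (propagate distance d=31): x=1.8000 theta=-0.2000
After 2 (thin lens f=-38): x=1.8000 theta=-29/190 (≈-0.1526)
Rounded to 4 decimal places: x = 1.8000, theta = -0.1526

Answer: 1.8000 -0.1526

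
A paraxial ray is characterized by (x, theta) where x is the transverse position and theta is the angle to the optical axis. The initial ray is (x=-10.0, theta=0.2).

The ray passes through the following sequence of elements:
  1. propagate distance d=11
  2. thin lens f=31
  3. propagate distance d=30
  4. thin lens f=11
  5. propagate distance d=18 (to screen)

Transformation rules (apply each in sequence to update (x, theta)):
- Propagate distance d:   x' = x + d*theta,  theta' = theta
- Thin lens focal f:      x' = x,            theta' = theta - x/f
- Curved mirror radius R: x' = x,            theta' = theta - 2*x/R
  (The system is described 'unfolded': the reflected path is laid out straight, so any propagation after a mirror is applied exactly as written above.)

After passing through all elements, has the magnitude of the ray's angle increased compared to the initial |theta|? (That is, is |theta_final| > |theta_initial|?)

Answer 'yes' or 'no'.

Answer: no

Derivation:
Initial: x=-10.0000 theta=0.2000
After 1 (propagate distance d=11): x=-7.8000 theta=0.2000
After 2 (thin lens f=31): x=-7.8000 theta=14/31 (≈0.4516)
After 3 (propagate distance d=30): x=891/155 (≈5.7484) theta=14/31 (≈0.4516)
After 4 (thin lens f=11): x=891/155 (≈5.7484) theta=-11/155 (≈-0.0710)
After 5 (propagate distance d=18 (to screen)): x=693/155 (≈4.4710) theta=-11/155 (≈-0.0710)
|theta_initial|=0.2000 |theta_final|=11/155 (≈0.0710) -> not increased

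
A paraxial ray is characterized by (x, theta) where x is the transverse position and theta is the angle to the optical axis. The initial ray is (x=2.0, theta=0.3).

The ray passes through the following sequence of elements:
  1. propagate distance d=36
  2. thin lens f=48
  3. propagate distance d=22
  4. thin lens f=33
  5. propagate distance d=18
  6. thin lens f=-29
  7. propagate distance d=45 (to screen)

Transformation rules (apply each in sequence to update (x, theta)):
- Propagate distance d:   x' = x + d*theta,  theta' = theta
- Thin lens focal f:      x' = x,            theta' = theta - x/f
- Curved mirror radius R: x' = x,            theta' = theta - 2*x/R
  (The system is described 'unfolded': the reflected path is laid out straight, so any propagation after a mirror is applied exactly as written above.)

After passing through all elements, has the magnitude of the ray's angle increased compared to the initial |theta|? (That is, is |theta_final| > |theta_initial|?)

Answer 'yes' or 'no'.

Answer: no

Derivation:
Initial: x=2.0000 theta=0.3000
After 1 (propagate distance d=36): x=12.8000 theta=0.3000
After 2 (thin lens f=48): x=12.8000 theta=1/30 (≈0.0333)
After 3 (propagate distance d=22): x=203/15 (≈13.5333) theta=1/30 (≈0.0333)
After 4 (thin lens f=33): x=203/15 (≈13.5333) theta=-373/990 (≈-0.3768)
After 5 (propagate distance d=18): x=1114/165 (≈6.7515) theta=-373/990 (≈-0.3768)
After 6 (thin lens f=-29): x=1114/165 (≈6.7515) theta=-4133/28710 (≈-0.1440)
After 7 (propagate distance d=45 (to screen)): x=2617/9570 (≈0.2735) theta=-4133/28710 (≈-0.1440)
|theta_initial|=0.3000 |theta_final|=4133/28710 (≈0.1440) -> not increased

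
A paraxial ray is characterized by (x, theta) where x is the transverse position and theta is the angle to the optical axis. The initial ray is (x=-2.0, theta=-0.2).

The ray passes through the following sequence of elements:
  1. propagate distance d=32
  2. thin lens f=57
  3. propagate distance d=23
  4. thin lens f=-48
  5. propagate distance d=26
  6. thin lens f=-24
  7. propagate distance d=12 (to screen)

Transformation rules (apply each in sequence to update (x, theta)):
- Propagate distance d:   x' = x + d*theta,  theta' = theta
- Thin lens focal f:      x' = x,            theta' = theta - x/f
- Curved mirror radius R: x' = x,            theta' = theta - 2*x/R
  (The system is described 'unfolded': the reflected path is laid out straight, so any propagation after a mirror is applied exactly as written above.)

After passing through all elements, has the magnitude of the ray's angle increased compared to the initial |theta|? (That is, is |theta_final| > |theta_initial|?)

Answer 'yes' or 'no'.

Answer: yes

Derivation:
Initial: x=-2.0000 theta=-0.2000
After 1 (propagate distance d=32): x=-8.4000 theta=-0.2000
After 2 (thin lens f=57): x=-8.4000 theta=-1/19 (≈-0.0526)
After 3 (propagate distance d=23): x=-913/95 (≈-9.6105) theta=-1/19 (≈-0.0526)
After 4 (thin lens f=-48): x=-913/95 (≈-9.6105) theta=-1153/4560 (≈-0.2529)
After 5 (propagate distance d=26): x=-36901/2280 (≈-16.1846) theta=-1153/4560 (≈-0.2529)
After 6 (thin lens f=-24): x=-36901/2280 (≈-16.1846) theta=-50737/54720 (≈-0.9272)
After 7 (propagate distance d=12 (to screen)): x=-41513/1520 (≈-27.3112) theta=-50737/54720 (≈-0.9272)
|theta_initial|=0.2000 |theta_final|=50737/54720 (≈0.9272) -> increased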